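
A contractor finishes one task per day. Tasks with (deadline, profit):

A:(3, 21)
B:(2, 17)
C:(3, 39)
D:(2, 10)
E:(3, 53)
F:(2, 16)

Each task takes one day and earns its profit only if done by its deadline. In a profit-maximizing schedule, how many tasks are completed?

3

Take jobs in profit order; each goes to the latest open slot no later than its deadline.
By profit: E(d3,53), C(d3,39), A(d3,21), B(d2,17), F(d2,16), D(d2,10)
E→slot 3; C→slot 2; A→slot 1; B skipped; F skipped; D skipped.
3 of 6 scheduled.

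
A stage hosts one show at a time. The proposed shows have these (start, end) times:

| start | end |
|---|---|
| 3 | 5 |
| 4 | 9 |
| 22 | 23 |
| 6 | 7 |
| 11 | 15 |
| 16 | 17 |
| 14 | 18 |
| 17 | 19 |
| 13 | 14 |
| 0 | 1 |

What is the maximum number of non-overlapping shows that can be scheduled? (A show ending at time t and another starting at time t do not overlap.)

Order by finish time; keep every interval that doesn't clash with the previous kept one.
Sorted by end: (0,1)  (3,5)  (6,7)  (4,9)  (13,14)  (11,15)  (16,17)  (14,18)  (17,19)  (22,23)
take (0,1); take (3,5); take (6,7); take (13,14); take (16,17); skip (14,18); take (17,19); take (22,23).
Selected 7 shows.

7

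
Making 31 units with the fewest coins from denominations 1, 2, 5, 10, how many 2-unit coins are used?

0

31 − 3×10→1 − 1×1→0
Count of 2: 0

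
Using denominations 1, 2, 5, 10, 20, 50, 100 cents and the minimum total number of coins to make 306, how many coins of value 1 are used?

1

306 = 3×100 + 1×5 + 1×1
Count of 1: 1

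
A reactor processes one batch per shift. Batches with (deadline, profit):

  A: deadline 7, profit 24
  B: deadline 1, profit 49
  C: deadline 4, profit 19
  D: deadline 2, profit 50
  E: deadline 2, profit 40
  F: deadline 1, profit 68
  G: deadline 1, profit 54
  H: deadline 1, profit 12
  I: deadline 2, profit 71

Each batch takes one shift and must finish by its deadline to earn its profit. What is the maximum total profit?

Take jobs in profit order; each goes to the latest open slot no later than its deadline.
Profit order: I=71 F=68 G=54 D=50 B=49 E=40 A=24 C=19 H=12
Assign: I→slot 2, F→slot 1, G skipped, D skipped, B skipped, E skipped, A→slot 7, C→slot 4, H skipped.
Slots: [1:F] [2:I] [4:C] [7:A]
Profit = 68 + 71 + 19 + 24 = 182

182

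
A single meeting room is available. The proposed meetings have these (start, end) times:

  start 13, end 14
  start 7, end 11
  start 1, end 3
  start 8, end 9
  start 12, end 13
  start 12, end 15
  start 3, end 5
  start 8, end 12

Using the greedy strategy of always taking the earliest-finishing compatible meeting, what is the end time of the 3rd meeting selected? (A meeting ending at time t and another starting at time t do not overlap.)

Greedy by earliest finish: after sorting by end time, pick each interval compatible with the last pick.
Sorted by end: (1,3)  (3,5)  (8,9)  (7,11)  (8,12)  (12,13)  (13,14)  (12,15)
take (1,3); take (3,5); take (8,9); skip (8,12); take (12,13); take (13,14); skip (12,15).
Selected: (1,3) (3,5) (8,9) (12,13) (13,14)

9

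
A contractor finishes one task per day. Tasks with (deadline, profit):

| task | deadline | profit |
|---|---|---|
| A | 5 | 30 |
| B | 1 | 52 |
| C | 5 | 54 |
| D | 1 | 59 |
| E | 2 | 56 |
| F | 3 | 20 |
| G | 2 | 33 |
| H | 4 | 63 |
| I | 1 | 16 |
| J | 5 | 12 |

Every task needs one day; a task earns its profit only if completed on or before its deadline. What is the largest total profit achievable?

262

Profit order: H=63 D=59 E=56 C=54 B=52 G=33 A=30 F=20 I=16 J=12
Assign: H→slot 4, D→slot 1, E→slot 2, C→slot 5, B skipped, G skipped, A→slot 3, F skipped, I skipped, J skipped.
Slots: [1:D] [2:E] [3:A] [4:H] [5:C]
Profit = 59 + 56 + 30 + 63 + 54 = 262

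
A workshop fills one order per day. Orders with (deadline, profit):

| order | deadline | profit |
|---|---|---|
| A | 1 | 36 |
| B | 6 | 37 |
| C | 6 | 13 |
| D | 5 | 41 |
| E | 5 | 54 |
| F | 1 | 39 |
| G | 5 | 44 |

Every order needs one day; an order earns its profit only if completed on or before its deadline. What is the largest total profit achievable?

Profit order: E=54 G=44 D=41 F=39 B=37 A=36 C=13
Assign: E→slot 5, G→slot 4, D→slot 3, F→slot 1, B→slot 6, A skipped, C→slot 2.
Slots: [1:F] [2:C] [3:D] [4:G] [5:E] [6:B]
Profit = 39 + 13 + 41 + 44 + 54 + 37 = 228

228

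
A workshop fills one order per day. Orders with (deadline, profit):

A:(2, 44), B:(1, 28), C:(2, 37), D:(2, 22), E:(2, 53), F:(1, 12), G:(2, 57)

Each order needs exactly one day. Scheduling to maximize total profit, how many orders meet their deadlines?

Sort by profit descending; place each in the latest free slot ≤ its deadline.
By profit: G(d2,57), E(d2,53), A(d2,44), C(d2,37), B(d1,28), D(d2,22), F(d1,12)
G→slot 2; E→slot 1; A skipped; C skipped; B skipped; D skipped; F skipped.
2 of 7 scheduled.

2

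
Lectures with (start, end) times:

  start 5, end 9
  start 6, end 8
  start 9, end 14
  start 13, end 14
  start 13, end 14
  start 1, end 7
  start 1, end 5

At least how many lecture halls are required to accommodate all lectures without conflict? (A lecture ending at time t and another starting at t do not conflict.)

3

The answer is the maximum number of intervals overlapping at any instant.
Events (time:±→running): 1:+→1 1:+→2 5:-→1 5:+→2 6:+→3 … peak 3.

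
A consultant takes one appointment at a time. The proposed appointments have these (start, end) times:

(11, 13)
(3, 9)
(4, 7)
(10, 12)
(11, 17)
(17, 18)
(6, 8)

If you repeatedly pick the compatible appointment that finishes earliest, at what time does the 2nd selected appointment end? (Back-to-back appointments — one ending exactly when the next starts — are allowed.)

Greedy by earliest finish: after sorting by end time, pick each interval compatible with the last pick.
By end time: (4,7), (6,8), (3,9), (10,12), (11,13), (11,17), (17,18).
Pick (4,7); next start ≥ 7 → (10,12); next start ≥ 12 → (17,18).
Selected: (4,7) (10,12) (17,18)

12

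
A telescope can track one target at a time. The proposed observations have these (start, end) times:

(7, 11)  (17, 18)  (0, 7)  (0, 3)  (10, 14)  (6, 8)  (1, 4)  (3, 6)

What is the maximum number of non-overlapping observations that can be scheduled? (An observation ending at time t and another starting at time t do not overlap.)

5

Sorted by end: (0,3)  (1,4)  (3,6)  (0,7)  (6,8)  (7,11)  (10,14)  (17,18)
take (0,3); take (3,6); take (6,8); skip (7,11); take (10,14); take (17,18).
Selected 5 observations.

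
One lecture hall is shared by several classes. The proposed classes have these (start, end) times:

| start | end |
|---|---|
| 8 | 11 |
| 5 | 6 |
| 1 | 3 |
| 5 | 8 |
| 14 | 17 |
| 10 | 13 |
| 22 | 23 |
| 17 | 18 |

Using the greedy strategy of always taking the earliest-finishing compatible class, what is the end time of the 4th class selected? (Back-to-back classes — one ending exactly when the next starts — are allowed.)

17

By end time: (1,3), (5,6), (5,8), (8,11), (10,13), (14,17), (17,18), (22,23).
Pick (1,3); next start ≥ 3 → (5,6); next start ≥ 6 → (8,11); next start ≥ 11 → (14,17); next start ≥ 17 → (17,18); next start ≥ 18 → (22,23).
Selected: (1,3) (5,6) (8,11) (14,17) (17,18) (22,23)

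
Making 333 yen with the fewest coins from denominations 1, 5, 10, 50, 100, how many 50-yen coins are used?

333 − 3×100→33 − 3×10→3 − 3×1→0
Count of 50: 0

0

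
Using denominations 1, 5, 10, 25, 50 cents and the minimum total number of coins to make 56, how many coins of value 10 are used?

Greedy: take as many of the largest coin as possible, then repeat with the remainder.
56 = 1×50 + 1×5 + 1×1
Count of 10: 0

0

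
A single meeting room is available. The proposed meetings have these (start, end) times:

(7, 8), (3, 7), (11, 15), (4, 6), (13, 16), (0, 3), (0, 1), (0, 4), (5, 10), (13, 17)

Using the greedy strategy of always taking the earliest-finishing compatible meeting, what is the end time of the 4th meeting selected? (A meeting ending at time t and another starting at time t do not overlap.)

15

Greedy by earliest finish: after sorting by end time, pick each interval compatible with the last pick.
By end time: (0,1), (0,3), (0,4), (4,6), (3,7), (7,8), (5,10), (11,15), (13,16), (13,17).
Pick (0,1); next start ≥ 1 → (4,6); next start ≥ 6 → (7,8); next start ≥ 8 → (11,15).
Selected: (0,1) (4,6) (7,8) (11,15)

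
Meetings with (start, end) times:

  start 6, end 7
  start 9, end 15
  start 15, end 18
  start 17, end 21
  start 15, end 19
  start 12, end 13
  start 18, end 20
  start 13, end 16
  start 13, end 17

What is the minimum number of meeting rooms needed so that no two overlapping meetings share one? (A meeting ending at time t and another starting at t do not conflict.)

The answer is the maximum number of intervals overlapping at any instant.
Events (time:±→running): 6:+→1 7:-→0 9:+→1 12:+→2 13:-→1 13:+→2 13:+→3 15:-→2 15:+→3 15:+→4 … peak 4.

4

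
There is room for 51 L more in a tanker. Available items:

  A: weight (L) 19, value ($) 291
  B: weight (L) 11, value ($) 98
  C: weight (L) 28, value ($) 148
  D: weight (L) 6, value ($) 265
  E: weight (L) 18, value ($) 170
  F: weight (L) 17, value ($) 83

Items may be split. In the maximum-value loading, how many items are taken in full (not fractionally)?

Order: D (265/6=44.17) > A (291/19=15.32) > E (170/18=9.44) > B (98/11=8.91) > C (148/28=5.29) > F (83/17=4.88)
Fill: take D (6 @ 265) → take A (19 @ 291) → take E (18 @ 170) → take 8/11 of B → 71.27; 51/51 used.
3 item(s) taken whole; one partial (take 8/11 of B).

3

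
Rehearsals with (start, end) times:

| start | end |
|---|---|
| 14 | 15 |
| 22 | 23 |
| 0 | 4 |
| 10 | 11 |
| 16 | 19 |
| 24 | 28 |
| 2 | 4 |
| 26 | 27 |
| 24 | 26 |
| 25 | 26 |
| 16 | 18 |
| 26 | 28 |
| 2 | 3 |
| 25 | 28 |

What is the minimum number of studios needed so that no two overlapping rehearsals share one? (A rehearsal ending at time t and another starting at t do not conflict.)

Count concurrent intervals with a sweep; the peak is the room count.
starts: [0, 2, 2, 10, 14, 16, 16, 22, 24, 24, 25, 25, 26, 26]
ends:   [3, 4, 4, 11, 15, 18, 19, 23, 26, 26, 27, 28, 28, 28]
s0→1 s2→2 s2→3 e3→2 e4→1 e4→0 s10→1 e11→0 s14→1 e15→0 s16→1 s16→2 e18→1 e19→0 s22→1 e23→0 s24→1 s24→2 s25→3 s25→4  — peak 4.

4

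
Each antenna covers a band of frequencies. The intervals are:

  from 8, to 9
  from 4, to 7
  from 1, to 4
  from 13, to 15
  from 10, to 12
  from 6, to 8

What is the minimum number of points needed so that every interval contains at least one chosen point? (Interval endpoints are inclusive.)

4

Sorted: [1,4] [4,7] [6,8] [8,9] [10,12] [13,15]
{[1,4],[4,7]} hit by 4; {[6,8],[8,9]} hit by 8; {[10,12]} hit by 12; {[13,15]} hit by 15.
Points: 4, 8, 12, 15 (4 total).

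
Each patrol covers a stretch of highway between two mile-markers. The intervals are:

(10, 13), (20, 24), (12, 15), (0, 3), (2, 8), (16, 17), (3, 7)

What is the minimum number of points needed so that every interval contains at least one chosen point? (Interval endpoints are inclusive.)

4

By right end: [0,3]  [3,7]  [2,8]  [10,13]  [12,15]  [16,17]  [20,24]
[0,3] uncovered → point at 3; [10,13] uncovered → point at 13; [16,17] uncovered → point at 17; [20,24] uncovered → point at 24.
Points: 3, 13, 17, 24 (4 total).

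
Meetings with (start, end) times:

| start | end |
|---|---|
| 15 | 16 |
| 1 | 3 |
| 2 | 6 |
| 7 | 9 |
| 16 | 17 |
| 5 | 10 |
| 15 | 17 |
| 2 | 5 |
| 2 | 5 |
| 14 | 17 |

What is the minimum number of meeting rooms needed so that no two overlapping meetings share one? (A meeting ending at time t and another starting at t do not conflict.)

4

starts: [1, 2, 2, 2, 5, 7, 14, 15, 15, 16]
ends:   [3, 5, 5, 6, 9, 10, 16, 17, 17, 17]
s1→1 s2→2 s2→3 s2→4  — peak 4.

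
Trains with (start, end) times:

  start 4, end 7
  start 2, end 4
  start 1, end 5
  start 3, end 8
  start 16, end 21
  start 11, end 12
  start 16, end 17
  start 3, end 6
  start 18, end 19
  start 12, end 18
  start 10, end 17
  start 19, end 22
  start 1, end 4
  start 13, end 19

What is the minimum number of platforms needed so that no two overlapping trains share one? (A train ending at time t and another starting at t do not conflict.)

Count concurrent intervals with a sweep; the peak is the room count.
starts: [1, 1, 2, 3, 3, 4, 10, 11, 12, 13, 16, 16, 18, 19]
ends:   [4, 4, 5, 6, 7, 8, 12, 17, 17, 18, 19, 19, 21, 22]
s1→1 s1→2 s2→3 s3→4 s3→5  — peak 5.

5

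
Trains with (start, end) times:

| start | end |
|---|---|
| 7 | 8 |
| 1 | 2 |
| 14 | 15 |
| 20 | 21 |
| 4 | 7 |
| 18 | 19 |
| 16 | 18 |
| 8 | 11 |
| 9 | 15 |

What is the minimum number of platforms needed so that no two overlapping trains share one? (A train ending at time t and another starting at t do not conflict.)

The answer is the maximum number of intervals overlapping at any instant.
Events (time:±→running): 1:+→1 2:-→0 4:+→1 7:-→0 7:+→1 8:-→0 8:+→1 9:+→2 … peak 2.

2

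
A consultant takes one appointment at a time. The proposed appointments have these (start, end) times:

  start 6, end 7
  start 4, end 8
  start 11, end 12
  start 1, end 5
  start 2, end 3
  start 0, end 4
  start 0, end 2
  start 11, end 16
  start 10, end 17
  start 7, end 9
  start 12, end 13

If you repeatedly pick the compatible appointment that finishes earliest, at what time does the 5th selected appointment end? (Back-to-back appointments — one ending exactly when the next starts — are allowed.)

12

Sorted by end: (0,2)  (2,3)  (0,4)  (1,5)  (6,7)  (4,8)  (7,9)  (11,12)  (12,13)  (11,16)  (10,17)
take (0,2); take (2,3); take (6,7); take (7,9); take (11,12); take (12,13).
Selected: (0,2) (2,3) (6,7) (7,9) (11,12) (12,13)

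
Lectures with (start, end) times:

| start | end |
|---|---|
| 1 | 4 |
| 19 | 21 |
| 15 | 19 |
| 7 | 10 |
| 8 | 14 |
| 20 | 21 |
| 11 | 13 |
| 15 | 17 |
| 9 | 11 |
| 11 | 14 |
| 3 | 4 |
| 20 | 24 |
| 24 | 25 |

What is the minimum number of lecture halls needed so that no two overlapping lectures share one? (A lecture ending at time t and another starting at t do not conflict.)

3

starts: [1, 3, 7, 8, 9, 11, 11, 15, 15, 19, 20, 20, 24]
ends:   [4, 4, 10, 11, 13, 14, 14, 17, 19, 21, 21, 24, 25]
s1→1 s3→2 e4→1 e4→0 s7→1 s8→2 s9→3  — peak 3.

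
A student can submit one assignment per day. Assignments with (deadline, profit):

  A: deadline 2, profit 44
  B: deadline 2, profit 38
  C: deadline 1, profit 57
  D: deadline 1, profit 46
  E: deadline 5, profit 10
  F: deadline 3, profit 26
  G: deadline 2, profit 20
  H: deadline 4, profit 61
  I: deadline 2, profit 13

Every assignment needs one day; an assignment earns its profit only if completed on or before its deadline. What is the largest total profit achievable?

Profit order: H=61 C=57 D=46 A=44 B=38 F=26 G=20 I=13 E=10
Assign: H→slot 4, C→slot 1, D skipped, A→slot 2, B skipped, F→slot 3, G skipped, I skipped, E→slot 5.
Slots: [1:C] [2:A] [3:F] [4:H] [5:E]
Profit = 57 + 44 + 26 + 61 + 10 = 198

198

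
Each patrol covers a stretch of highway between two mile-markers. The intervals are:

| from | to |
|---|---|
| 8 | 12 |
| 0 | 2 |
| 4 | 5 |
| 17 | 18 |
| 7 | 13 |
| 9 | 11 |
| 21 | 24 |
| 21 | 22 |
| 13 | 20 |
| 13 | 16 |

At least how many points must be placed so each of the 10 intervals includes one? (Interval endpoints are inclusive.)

6

Sorted: [0,2] [4,5] [9,11] [8,12] [7,13] [13,16] [17,18] [13,20] [21,22] [21,24]
{[0,2]} hit by 2; {[4,5]} hit by 5; {[9,11],[8,12],[7,13]} hit by 11; {[13,16]} hit by 16; {[17,18],[13,20]} hit by 18; {[21,22],[21,24]} hit by 22.
Points: 2, 5, 11, 16, 18, 22 (6 total).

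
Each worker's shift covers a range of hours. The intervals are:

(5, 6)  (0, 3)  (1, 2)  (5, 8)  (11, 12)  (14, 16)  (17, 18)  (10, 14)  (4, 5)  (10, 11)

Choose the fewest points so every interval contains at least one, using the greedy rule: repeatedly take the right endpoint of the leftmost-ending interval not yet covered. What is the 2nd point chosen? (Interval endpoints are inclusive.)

5

Sorted: [1,2] [0,3] [4,5] [5,6] [5,8] [10,11] [11,12] [10,14] [14,16] [17,18]
{[1,2],[0,3]} hit by 2; {[4,5],[5,6],[5,8]} hit by 5; {[10,11],[11,12],[10,14]} hit by 11; {[14,16]} hit by 16; {[17,18]} hit by 18.
Points: 2, 5, 11, 16, 18 (5 total).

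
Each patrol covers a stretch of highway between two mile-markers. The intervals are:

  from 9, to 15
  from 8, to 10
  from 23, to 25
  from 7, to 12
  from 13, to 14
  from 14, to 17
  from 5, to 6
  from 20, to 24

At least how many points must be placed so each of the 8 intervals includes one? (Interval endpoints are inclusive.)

4

Process intervals by earliest right end; each time one isn't hit yet, stab at its right endpoint.
By right end: [5,6]  [8,10]  [7,12]  [13,14]  [9,15]  [14,17]  [20,24]  [23,25]
[5,6] uncovered → point at 6; [8,10] uncovered → point at 10; [13,14] uncovered → point at 14; [20,24] uncovered → point at 24.
Points: 6, 10, 14, 24 (4 total).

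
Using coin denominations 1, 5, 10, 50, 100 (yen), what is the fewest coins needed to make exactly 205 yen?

205 = 2×100 + 1×5
Total coins = 2 + 1 = 3

3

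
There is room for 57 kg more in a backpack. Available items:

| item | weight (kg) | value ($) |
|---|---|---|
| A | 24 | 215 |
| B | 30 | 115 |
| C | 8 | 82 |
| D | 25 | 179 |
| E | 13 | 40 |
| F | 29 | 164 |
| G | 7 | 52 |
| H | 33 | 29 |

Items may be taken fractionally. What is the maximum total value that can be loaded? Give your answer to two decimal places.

477.88

Sort by value per unit weight and fill in that order.
Ratios (sorted): C 10.25, A 8.96, G 7.43, D 7.16, F 5.66, B 3.83, E 3.08, H 0.88
take C (8 @ 82); take A (24 @ 215); take G (7 @ 52); take 18/25 of D → 128.88. Capacity used 57/57.
Total value = 477.88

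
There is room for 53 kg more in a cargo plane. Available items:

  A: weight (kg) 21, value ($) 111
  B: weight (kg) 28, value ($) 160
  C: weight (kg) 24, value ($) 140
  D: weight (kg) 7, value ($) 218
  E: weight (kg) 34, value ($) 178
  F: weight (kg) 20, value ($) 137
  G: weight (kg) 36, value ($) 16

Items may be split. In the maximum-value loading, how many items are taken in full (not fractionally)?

Ratios (sorted): D 31.14, F 6.85, C 5.83, B 5.71, A 5.29, E 5.24, G 0.44
take D (7 @ 218); take F (20 @ 137); take C (24 @ 140); take 2/28 of B → 11.43. Capacity used 53/53.
3 item(s) taken whole; one partial (take 2/28 of B).

3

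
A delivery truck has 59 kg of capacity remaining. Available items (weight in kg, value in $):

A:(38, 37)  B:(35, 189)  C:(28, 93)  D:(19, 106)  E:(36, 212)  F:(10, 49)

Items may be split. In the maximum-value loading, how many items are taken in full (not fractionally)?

2

Order: E (212/36=5.89) > D (106/19=5.58) > B (189/35=5.40) > F (49/10=4.90) > C (93/28=3.32) > A (37/38=0.97)
Fill: take E (36 @ 212) → take D (19 @ 106) → take 4/35 of B → 21.60; 59/59 used.
2 item(s) taken whole; one partial (take 4/35 of B).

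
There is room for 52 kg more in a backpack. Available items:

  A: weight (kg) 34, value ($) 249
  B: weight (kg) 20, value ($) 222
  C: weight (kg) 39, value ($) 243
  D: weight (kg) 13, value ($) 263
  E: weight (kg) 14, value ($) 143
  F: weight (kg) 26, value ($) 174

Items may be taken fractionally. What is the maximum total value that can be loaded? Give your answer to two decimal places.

664.62

Greedy by value/weight ratio, highest first.
Order: D (263/13=20.23) > B (222/20=11.10) > E (143/14=10.21) > A (249/34=7.32) > F (174/26=6.69) > C (243/39=6.23)
Fill: take D (13 @ 263) → take B (20 @ 222) → take E (14 @ 143) → take 5/34 of A → 36.62; 52/52 used.
Total value = 664.62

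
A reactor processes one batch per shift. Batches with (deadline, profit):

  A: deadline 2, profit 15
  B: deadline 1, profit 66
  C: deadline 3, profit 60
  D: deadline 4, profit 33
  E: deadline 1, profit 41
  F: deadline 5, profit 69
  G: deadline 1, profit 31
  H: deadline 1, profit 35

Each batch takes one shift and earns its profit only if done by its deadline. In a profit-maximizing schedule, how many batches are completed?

By profit: F(d5,69), B(d1,66), C(d3,60), E(d1,41), H(d1,35), D(d4,33), G(d1,31), A(d2,15)
F→slot 5; B→slot 1; C→slot 3; E skipped; H skipped; D→slot 4; G skipped; A→slot 2.
5 of 8 scheduled.

5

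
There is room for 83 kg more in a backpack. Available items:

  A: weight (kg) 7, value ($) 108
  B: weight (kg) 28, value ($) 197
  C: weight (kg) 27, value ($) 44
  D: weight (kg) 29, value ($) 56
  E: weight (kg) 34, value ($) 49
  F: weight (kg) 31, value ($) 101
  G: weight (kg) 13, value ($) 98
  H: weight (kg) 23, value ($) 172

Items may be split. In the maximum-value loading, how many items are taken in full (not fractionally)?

4

Order: A (108/7=15.43) > G (98/13=7.54) > H (172/23=7.48) > B (197/28=7.04) > F (101/31=3.26) > D (56/29=1.93) > C (44/27=1.63) > E (49/34=1.44)
Fill: take A (7 @ 108) → take G (13 @ 98) → take H (23 @ 172) → take B (28 @ 197) → take 12/31 of F → 39.10; 83/83 used.
4 item(s) taken whole; one partial (take 12/31 of F).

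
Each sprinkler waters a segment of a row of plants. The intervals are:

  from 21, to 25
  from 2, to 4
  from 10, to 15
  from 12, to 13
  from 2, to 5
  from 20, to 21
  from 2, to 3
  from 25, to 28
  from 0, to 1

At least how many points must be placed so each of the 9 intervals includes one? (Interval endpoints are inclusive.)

Sort by right endpoint; whenever an interval is uncovered, place a point at its right end.
By right end: [0,1]  [2,3]  [2,4]  [2,5]  [12,13]  [10,15]  [20,21]  [21,25]  [25,28]
[0,1] uncovered → point at 1; [2,3] uncovered → point at 3; [12,13] uncovered → point at 13; [20,21] uncovered → point at 21; [25,28] uncovered → point at 28.
Points: 1, 3, 13, 21, 28 (5 total).

5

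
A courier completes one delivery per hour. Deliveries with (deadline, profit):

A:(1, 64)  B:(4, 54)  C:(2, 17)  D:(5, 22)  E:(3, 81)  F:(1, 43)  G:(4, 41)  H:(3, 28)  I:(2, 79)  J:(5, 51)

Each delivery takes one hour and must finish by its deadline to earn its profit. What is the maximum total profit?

By profit: E(d3,81), I(d2,79), A(d1,64), B(d4,54), J(d5,51), F(d1,43), G(d4,41), H(d3,28), D(d5,22), C(d2,17)
E→slot 3; I→slot 2; A→slot 1; B→slot 4; J→slot 5; F skipped; G skipped; H skipped; D skipped; C skipped.
Profit = 64 + 79 + 81 + 54 + 51 = 329

329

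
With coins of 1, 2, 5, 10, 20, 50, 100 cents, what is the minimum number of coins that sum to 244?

Greedy: take as many of the largest coin as possible, then repeat with the remainder.
244 = 2×100 + 2×20 + 2×2
Total coins = 2 + 2 + 2 = 6

6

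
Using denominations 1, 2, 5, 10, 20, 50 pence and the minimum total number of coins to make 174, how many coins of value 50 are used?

Greedy: take as many of the largest coin as possible, then repeat with the remainder.
174 − 3×50→24 − 1×20→4 − 2×2→0
Count of 50: 3

3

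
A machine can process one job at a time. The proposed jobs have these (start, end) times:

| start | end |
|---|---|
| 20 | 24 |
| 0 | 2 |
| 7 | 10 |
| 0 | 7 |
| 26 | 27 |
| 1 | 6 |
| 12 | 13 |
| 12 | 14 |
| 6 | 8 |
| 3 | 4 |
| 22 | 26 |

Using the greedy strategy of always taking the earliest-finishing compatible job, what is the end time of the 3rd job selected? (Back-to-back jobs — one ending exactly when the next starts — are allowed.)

Order by finish time; keep every interval that doesn't clash with the previous kept one.
By end time: (0,2), (3,4), (1,6), (0,7), (6,8), (7,10), (12,13), (12,14), (20,24), (22,26), (26,27).
Pick (0,2); next start ≥ 2 → (3,4); next start ≥ 4 → (6,8); next start ≥ 8 → (12,13); next start ≥ 13 → (20,24); next start ≥ 24 → (26,27).
Selected: (0,2) (3,4) (6,8) (12,13) (20,24) (26,27)

8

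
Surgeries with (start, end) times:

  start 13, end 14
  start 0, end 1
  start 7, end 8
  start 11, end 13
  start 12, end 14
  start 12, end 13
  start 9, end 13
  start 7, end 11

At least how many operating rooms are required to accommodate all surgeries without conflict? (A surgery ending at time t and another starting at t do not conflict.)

Events (time:±→running): 0:+→1 1:-→0 7:+→1 7:+→2 8:-→1 9:+→2 11:-→1 11:+→2 12:+→3 12:+→4 … peak 4.

4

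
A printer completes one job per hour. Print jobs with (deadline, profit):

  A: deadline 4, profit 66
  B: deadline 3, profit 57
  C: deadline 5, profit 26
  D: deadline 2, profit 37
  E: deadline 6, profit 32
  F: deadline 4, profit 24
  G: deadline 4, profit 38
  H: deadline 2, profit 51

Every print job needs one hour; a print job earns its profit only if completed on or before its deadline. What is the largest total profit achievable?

270

By profit: A(d4,66), B(d3,57), H(d2,51), G(d4,38), D(d2,37), E(d6,32), C(d5,26), F(d4,24)
A→slot 4; B→slot 3; H→slot 2; G→slot 1; D skipped; E→slot 6; C→slot 5; F skipped.
Profit = 38 + 51 + 57 + 66 + 26 + 32 = 270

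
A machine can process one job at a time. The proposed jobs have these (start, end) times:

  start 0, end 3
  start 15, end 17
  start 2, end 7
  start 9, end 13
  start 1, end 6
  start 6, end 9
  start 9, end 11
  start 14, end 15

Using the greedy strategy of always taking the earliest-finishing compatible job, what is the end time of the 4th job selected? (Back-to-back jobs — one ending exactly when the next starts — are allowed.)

By end time: (0,3), (1,6), (2,7), (6,9), (9,11), (9,13), (14,15), (15,17).
Pick (0,3); next start ≥ 3 → (6,9); next start ≥ 9 → (9,11); next start ≥ 11 → (14,15); next start ≥ 15 → (15,17).
Selected: (0,3) (6,9) (9,11) (14,15) (15,17)

15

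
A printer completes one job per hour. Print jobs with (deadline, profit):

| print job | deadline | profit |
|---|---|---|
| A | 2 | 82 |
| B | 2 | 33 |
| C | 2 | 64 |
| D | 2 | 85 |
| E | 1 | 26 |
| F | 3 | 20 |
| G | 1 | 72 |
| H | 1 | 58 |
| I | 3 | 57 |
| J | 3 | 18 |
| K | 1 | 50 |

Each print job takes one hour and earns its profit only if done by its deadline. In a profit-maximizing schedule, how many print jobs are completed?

Sort by profit descending; place each in the latest free slot ≤ its deadline.
By profit: D(d2,85), A(d2,82), G(d1,72), C(d2,64), H(d1,58), I(d3,57), K(d1,50), B(d2,33), E(d1,26), F(d3,20), J(d3,18)
D→slot 2; A→slot 1; G skipped; C skipped; H skipped; I→slot 3; K skipped; B skipped; E skipped; F skipped; J skipped.
3 of 11 scheduled.

3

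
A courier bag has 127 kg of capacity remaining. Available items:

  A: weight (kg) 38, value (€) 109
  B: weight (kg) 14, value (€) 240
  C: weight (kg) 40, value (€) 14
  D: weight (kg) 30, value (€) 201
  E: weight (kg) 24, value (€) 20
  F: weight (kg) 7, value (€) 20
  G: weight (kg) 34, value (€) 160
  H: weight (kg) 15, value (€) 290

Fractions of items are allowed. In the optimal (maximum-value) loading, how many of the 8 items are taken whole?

4

Sort by value per unit weight and fill in that order.
Ratios (sorted): H 19.33, B 17.14, D 6.70, G 4.71, A 2.87, F 2.86, E 0.83, C 0.35
take H (15 @ 290); take B (14 @ 240); take D (30 @ 201); take G (34 @ 160); take 34/38 of A → 97.53. Capacity used 127/127.
4 item(s) taken whole; one partial (take 34/38 of A).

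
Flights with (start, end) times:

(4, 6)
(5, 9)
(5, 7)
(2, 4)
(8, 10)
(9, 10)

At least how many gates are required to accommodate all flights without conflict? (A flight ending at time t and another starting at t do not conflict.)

3

Count concurrent intervals with a sweep; the peak is the room count.
starts: [2, 4, 5, 5, 8, 9]
ends:   [4, 6, 7, 9, 10, 10]
s2→1 e4→0 s4→1 s5→2 s5→3  — peak 3.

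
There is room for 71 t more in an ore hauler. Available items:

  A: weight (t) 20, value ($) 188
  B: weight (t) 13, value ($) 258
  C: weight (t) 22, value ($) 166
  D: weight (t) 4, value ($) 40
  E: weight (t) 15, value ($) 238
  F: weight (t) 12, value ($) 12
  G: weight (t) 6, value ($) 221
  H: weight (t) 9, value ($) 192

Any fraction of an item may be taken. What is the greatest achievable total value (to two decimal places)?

1167.18

Sort by value per unit weight and fill in that order.
Ratios (sorted): G 36.83, H 21.33, B 19.85, E 15.87, D 10.00, A 9.40, C 7.55, F 1.00
take G (6 @ 221); take H (9 @ 192); take B (13 @ 258); take E (15 @ 238); take D (4 @ 40); take A (20 @ 188); take 4/22 of C → 30.18. Capacity used 71/71.
Total value = 1167.18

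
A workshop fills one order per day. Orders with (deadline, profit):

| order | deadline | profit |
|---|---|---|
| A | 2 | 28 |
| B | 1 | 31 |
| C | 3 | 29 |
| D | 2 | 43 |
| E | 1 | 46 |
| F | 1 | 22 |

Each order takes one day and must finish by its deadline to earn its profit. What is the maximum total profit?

118

Take jobs in profit order; each goes to the latest open slot no later than its deadline.
Profit order: E=46 D=43 B=31 C=29 A=28 F=22
Assign: E→slot 1, D→slot 2, B skipped, C→slot 3, A skipped, F skipped.
Slots: [1:E] [2:D] [3:C]
Profit = 46 + 43 + 29 = 118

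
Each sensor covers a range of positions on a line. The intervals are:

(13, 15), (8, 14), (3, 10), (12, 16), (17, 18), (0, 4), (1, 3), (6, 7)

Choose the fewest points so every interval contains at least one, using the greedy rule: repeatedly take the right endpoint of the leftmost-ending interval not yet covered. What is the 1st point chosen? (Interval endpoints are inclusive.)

Process intervals by earliest right end; each time one isn't hit yet, stab at its right endpoint.
Sorted: [1,3] [0,4] [6,7] [3,10] [8,14] [13,15] [12,16] [17,18]
{[1,3],[0,4]} hit by 3; {[6,7],[3,10]} hit by 7; {[8,14],[13,15],[12,16]} hit by 14; {[17,18]} hit by 18.
Points: 3, 7, 14, 18 (4 total).

3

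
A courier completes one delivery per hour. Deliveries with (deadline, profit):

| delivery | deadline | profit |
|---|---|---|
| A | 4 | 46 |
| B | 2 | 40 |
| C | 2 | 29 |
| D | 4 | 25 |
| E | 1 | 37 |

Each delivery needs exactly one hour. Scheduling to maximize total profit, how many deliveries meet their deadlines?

Profit order: A=46 B=40 E=37 C=29 D=25
Assign: A→slot 4, B→slot 2, E→slot 1, C skipped, D→slot 3.
Slots: [1:E] [2:B] [3:D] [4:A]
4 of 5 scheduled.

4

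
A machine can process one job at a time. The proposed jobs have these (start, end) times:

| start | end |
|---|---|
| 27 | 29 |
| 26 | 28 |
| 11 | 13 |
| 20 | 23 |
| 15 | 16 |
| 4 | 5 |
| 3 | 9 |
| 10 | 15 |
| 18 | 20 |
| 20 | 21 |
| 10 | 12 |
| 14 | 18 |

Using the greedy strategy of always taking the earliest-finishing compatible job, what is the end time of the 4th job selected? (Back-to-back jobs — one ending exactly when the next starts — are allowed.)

20

Sorted by end: (4,5)  (3,9)  (10,12)  (11,13)  (10,15)  (15,16)  (14,18)  (18,20)  (20,21)  (20,23)  (26,28)  (27,29)
take (4,5); skip (3,9); take (10,12); take (15,16); take (18,20); take (20,21); take (26,28).
Selected: (4,5) (10,12) (15,16) (18,20) (20,21) (26,28)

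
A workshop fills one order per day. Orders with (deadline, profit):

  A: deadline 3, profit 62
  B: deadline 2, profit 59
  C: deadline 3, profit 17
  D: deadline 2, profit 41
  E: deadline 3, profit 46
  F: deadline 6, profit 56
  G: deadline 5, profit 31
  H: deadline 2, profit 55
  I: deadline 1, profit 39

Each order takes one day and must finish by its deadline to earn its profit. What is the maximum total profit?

263

Take jobs in profit order; each goes to the latest open slot no later than its deadline.
By profit: A(d3,62), B(d2,59), F(d6,56), H(d2,55), E(d3,46), D(d2,41), I(d1,39), G(d5,31), C(d3,17)
A→slot 3; B→slot 2; F→slot 6; H→slot 1; E skipped; D skipped; I skipped; G→slot 5; C skipped.
Profit = 55 + 59 + 62 + 31 + 56 = 263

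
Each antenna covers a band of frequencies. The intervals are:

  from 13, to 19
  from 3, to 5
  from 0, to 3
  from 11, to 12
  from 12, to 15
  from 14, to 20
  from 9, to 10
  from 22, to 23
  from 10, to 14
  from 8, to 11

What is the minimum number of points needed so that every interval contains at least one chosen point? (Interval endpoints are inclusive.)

5

Sorted: [0,3] [3,5] [9,10] [8,11] [11,12] [10,14] [12,15] [13,19] [14,20] [22,23]
{[0,3],[3,5]} hit by 3; {[9,10],[8,11]} hit by 10; {[11,12],[10,14],[12,15]} hit by 12; {[13,19],[14,20]} hit by 19; {[22,23]} hit by 23.
Points: 3, 10, 12, 19, 23 (5 total).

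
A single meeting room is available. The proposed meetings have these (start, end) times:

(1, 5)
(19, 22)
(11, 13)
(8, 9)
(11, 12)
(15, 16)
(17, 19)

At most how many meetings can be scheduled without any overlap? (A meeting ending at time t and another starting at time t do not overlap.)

By end time: (1,5), (8,9), (11,12), (11,13), (15,16), (17,19), (19,22).
Pick (1,5); next start ≥ 5 → (8,9); next start ≥ 9 → (11,12); next start ≥ 12 → (15,16); next start ≥ 16 → (17,19); next start ≥ 19 → (19,22).
Selected 6 meetings.

6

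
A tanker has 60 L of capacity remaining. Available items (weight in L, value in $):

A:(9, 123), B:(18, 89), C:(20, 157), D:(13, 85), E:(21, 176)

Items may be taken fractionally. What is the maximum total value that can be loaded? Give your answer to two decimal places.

Ratios (sorted): A 13.67, E 8.38, C 7.85, D 6.54, B 4.94
take A (9 @ 123); take E (21 @ 176); take C (20 @ 157); take 10/13 of D → 65.38. Capacity used 60/60.
Total value = 521.38

521.38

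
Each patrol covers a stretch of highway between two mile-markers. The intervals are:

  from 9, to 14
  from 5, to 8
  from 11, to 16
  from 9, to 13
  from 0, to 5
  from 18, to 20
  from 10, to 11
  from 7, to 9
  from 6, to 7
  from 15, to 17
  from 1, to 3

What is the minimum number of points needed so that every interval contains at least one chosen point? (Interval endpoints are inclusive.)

Process intervals by earliest right end; each time one isn't hit yet, stab at its right endpoint.
By right end: [1,3]  [0,5]  [6,7]  [5,8]  [7,9]  [10,11]  [9,13]  [9,14]  [11,16]  [15,17]  [18,20]
[1,3] uncovered → point at 3; [6,7] uncovered → point at 7; [10,11] uncovered → point at 11; [15,17] uncovered → point at 17; [18,20] uncovered → point at 20.
Points: 3, 7, 11, 17, 20 (5 total).

5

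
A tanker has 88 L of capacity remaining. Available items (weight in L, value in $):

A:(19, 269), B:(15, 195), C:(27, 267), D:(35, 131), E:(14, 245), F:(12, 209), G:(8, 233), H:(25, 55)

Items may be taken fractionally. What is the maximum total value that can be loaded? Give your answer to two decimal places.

1348.78

Greedy by value/weight ratio, highest first.
Ratios (sorted): G 29.12, E 17.50, F 17.42, A 14.16, B 13.00, C 9.89, D 3.74, H 2.20
take G (8 @ 233); take E (14 @ 245); take F (12 @ 209); take A (19 @ 269); take B (15 @ 195); take 20/27 of C → 197.78. Capacity used 88/88.
Total value = 1348.78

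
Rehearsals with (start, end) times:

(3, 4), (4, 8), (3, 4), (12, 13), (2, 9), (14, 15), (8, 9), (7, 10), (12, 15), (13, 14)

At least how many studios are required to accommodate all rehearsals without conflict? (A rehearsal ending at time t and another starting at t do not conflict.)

Events (time:±→running): 2:+→1 3:+→2 3:+→3 … peak 3.

3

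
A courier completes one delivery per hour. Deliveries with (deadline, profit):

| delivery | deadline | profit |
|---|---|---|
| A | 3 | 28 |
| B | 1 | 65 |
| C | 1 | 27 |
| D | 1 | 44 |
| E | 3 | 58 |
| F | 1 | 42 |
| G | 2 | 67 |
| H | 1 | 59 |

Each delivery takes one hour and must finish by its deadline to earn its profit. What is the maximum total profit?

190

Sort by profit descending; place each in the latest free slot ≤ its deadline.
By profit: G(d2,67), B(d1,65), H(d1,59), E(d3,58), D(d1,44), F(d1,42), A(d3,28), C(d1,27)
G→slot 2; B→slot 1; H skipped; E→slot 3; D skipped; F skipped; A skipped; C skipped.
Profit = 65 + 67 + 58 = 190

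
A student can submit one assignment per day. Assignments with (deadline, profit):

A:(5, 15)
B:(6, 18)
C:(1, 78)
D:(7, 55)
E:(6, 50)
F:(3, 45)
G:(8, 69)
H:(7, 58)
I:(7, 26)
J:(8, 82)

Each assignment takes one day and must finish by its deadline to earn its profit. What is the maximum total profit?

463

Take jobs in profit order; each goes to the latest open slot no later than its deadline.
Profit order: J=82 C=78 G=69 H=58 D=55 E=50 F=45 I=26 B=18 A=15
Assign: J→slot 8, C→slot 1, G→slot 7, H→slot 6, D→slot 5, E→slot 4, F→slot 3, I→slot 2, B skipped, A skipped.
Slots: [1:C] [2:I] [3:F] [4:E] [5:D] [6:H] [7:G] [8:J]
Profit = 78 + 26 + 45 + 50 + 55 + 58 + 69 + 82 = 463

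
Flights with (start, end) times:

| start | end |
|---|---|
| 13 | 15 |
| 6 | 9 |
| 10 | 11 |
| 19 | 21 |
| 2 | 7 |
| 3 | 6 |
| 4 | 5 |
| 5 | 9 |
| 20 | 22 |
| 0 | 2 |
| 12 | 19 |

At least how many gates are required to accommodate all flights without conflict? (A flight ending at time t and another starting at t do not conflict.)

3

The answer is the maximum number of intervals overlapping at any instant.
starts: [0, 2, 3, 4, 5, 6, 10, 12, 13, 19, 20]
ends:   [2, 5, 6, 7, 9, 9, 11, 15, 19, 21, 22]
s0→1 e2→0 s2→1 s3→2 s4→3  — peak 3.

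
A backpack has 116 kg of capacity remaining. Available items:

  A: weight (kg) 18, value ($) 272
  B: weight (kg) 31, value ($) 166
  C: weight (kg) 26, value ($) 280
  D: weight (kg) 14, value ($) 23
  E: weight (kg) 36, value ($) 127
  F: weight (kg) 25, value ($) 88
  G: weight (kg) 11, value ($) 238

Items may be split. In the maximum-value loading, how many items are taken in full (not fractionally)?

4

Order: G (238/11=21.64) > A (272/18=15.11) > C (280/26=10.77) > B (166/31=5.35) > E (127/36=3.53) > F (88/25=3.52) > D (23/14=1.64)
Fill: take G (11 @ 238) → take A (18 @ 272) → take C (26 @ 280) → take B (31 @ 166) → take 30/36 of E → 105.83; 116/116 used.
4 item(s) taken whole; one partial (take 30/36 of E).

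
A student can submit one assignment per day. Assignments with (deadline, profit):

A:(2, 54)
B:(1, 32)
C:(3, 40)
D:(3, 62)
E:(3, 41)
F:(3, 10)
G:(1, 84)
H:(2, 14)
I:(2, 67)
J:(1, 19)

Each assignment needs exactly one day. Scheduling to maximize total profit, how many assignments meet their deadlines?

3

By profit: G(d1,84), I(d2,67), D(d3,62), A(d2,54), E(d3,41), C(d3,40), B(d1,32), J(d1,19), H(d2,14), F(d3,10)
G→slot 1; I→slot 2; D→slot 3; A skipped; E skipped; C skipped; B skipped; J skipped; H skipped; F skipped.
3 of 10 scheduled.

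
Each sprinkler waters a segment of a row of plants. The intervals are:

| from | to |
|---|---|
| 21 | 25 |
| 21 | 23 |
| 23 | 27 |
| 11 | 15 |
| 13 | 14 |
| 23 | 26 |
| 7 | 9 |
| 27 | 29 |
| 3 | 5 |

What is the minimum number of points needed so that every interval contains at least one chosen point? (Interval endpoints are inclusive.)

Sorted: [3,5] [7,9] [13,14] [11,15] [21,23] [21,25] [23,26] [23,27] [27,29]
{[3,5]} hit by 5; {[7,9]} hit by 9; {[13,14],[11,15]} hit by 14; {[21,23],[21,25],[23,26],[23,27]} hit by 23; {[27,29]} hit by 29.
Points: 5, 9, 14, 23, 29 (5 total).

5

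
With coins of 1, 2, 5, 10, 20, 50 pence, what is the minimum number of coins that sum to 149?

7

149 = 2×50 + 2×20 + 1×5 + 2×2
Total coins = 2 + 2 + 1 + 2 = 7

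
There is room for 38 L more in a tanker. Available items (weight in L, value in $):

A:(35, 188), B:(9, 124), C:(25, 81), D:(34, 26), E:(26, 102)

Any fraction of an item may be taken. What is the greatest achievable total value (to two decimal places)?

279.77

Greedy by value/weight ratio, highest first.
Order: B (124/9=13.78) > A (188/35=5.37) > E (102/26=3.92) > C (81/25=3.24) > D (26/34=0.76)
Fill: take B (9 @ 124) → take 29/35 of A → 155.77; 38/38 used.
Total value = 279.77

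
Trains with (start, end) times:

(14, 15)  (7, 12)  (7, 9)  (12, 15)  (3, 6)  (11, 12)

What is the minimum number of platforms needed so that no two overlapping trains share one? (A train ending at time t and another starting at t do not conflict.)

2

starts: [3, 7, 7, 11, 12, 14]
ends:   [6, 9, 12, 12, 15, 15]
s3→1 e6→0 s7→1 s7→2  — peak 2.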